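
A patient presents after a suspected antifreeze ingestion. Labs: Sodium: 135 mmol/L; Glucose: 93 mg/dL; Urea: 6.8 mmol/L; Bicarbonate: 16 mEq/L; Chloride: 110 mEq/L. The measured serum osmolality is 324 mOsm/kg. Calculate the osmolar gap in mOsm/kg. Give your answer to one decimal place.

Calculated osmolality = 2·Na + glucose/18 + urea
= 2·135 + 93/18 + 6.8
= 270 + 5.17 + 6.80
= 281.97 mOsm/kg ≈ 282.0 mOsm/kg
Osmolar gap = measured − calculated = 324 − 282.0 = 42.0 mOsm/kg

42.0 mOsm/kg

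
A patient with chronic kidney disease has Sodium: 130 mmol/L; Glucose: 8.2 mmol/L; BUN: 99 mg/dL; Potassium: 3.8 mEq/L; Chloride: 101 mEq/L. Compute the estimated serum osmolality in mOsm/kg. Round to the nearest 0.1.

303.6 mOsm/kg

Calculated osmolality = 2·Na + glucose + BUN/2.8
= 2·130 + 8.2 + 99/2.8
= 260 + 8.20 + 35.36
= 303.56 mOsm/kg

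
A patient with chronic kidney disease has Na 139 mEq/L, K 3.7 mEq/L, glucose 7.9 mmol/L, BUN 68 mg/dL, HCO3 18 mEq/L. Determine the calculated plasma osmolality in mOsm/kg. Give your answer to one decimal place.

Calculated osmolality = 2·Na + glucose + BUN/2.8
= 2·139 + 7.9 + 68/2.8
= 278 + 7.90 + 24.29
= 310.19 mOsm/kg

310.2 mOsm/kg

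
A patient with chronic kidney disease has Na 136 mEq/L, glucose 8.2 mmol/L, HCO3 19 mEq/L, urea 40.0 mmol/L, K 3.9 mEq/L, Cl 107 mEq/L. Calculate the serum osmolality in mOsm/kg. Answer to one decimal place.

Calculated osmolality = 2·Na + glucose + urea
= 2·136 + 8.2 + 40
= 272 + 8.20 + 40
= 320.2 mOsm/kg

320.2 mOsm/kg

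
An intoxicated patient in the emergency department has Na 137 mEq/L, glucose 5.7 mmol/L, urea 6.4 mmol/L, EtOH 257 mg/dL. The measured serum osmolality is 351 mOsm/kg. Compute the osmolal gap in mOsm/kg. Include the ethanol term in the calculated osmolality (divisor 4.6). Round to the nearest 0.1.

9.0 mOsm/kg

Calculated osmolality = 2·Na + glucose + urea + ethanol/4.6
= 2·137 + 5.7 + 6.4 + 257/4.6
= 274 + 5.70 + 6.40 + 55.87
= 341.97 mOsm/kg ≈ 342.0 mOsm/kg
Osmolar gap = measured − calculated = 351 − 342.0 = 9.0 mOsm/kg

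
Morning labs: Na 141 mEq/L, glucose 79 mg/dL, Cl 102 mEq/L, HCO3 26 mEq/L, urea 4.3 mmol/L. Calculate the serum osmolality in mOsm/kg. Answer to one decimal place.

290.7 mOsm/kg

Calculated osmolality = 2·Na + glucose/18 + urea
= 2·141 + 79/18 + 4.3
= 282 + 4.39 + 4.30
= 290.69 mOsm/kg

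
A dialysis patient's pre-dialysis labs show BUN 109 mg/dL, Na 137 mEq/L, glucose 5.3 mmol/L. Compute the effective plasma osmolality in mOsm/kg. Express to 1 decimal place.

Effective osmolality excludes urea (freely permeant across cell membranes):
2·Na + glucose
= 2·137 + 5.3
= 274 + 5.3
= 279.3 mOsm/kg

279.3 mOsm/kg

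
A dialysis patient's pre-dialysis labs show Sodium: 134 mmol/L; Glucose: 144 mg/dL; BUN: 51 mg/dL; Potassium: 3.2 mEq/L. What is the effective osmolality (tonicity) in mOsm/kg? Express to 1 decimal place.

Effective osmolality excludes urea (freely permeant across cell membranes):
2·Na + glucose/18
= 2·134 + 144/18
= 268 + 8
= 276 mOsm/kg

276.0 mOsm/kg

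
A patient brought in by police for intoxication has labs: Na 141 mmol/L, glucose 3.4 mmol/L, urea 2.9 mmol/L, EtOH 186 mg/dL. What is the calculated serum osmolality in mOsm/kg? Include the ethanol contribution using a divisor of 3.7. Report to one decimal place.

Calculated osmolality = 2·Na + glucose + urea + ethanol/3.7
= 2·141 + 3.4 + 2.9 + 186/3.7
= 282 + 3.40 + 2.90 + 50.27
= 338.57 mOsm/kg

338.6 mOsm/kg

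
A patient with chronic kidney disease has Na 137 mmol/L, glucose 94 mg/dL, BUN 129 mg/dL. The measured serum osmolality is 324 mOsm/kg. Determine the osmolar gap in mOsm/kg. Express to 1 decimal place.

Calculated osmolality = 2·Na + glucose/18 + BUN/2.8
= 2·137 + 94/18 + 129/2.8
= 274 + 5.22 + 46.07
= 325.29 mOsm/kg ≈ 325.3 mOsm/kg
Osmolar gap = measured − calculated = 324 − 325.3 = -1.3 mOsm/kg

-1.3 mOsm/kg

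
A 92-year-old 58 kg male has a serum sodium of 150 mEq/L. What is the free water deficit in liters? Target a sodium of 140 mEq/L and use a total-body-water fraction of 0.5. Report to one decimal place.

TBW = 0.5 · 58 = 29 L
Free water deficit = TBW · (Na/140 − 1)
= 29 · (150/140 − 1)
= 29 · 0.0714
= 2.07 L

2.1 L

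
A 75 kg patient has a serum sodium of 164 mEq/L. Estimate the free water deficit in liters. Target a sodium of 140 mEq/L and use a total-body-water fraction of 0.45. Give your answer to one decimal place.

TBW = 0.45 · 75 = 33.75 L
Free water deficit = TBW · (Na/140 − 1)
= 33.75 · (164/140 − 1)
= 33.75 · 0.1714
= 5.78 L

5.8 L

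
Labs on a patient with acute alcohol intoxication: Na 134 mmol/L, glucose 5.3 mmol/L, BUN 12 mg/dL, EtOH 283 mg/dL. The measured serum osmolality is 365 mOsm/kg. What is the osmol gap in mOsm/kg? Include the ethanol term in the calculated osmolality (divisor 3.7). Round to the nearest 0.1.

10.9 mOsm/kg

Calculated osmolality = 2·Na + glucose + BUN/2.8 + ethanol/3.7
= 2·134 + 5.3 + 12/2.8 + 283/3.7
= 268 + 5.30 + 4.29 + 76.49
= 354.08 mOsm/kg ≈ 354.1 mOsm/kg
Osmolar gap = measured − calculated = 365 − 354.1 = 10.9 mOsm/kg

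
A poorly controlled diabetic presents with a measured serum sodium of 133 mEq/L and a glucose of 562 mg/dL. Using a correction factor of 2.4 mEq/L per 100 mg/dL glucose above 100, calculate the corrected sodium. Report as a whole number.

144 mEq/L

Corrected Na = measured Na + 2.4 · (glucose − 100)/100
= 133 + 2.4 · (562 − 100)/100
= 133 + 11.1
= 144.1 mEq/L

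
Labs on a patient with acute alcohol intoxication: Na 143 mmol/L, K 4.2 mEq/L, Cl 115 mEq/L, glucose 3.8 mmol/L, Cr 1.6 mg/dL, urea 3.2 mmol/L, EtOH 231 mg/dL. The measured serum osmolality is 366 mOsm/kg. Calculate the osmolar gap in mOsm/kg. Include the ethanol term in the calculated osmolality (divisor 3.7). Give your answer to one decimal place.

Calculated osmolality = 2·Na + glucose + urea + ethanol/3.7
= 2·143 + 3.8 + 3.2 + 231/3.7
= 286 + 3.80 + 3.20 + 62.43
= 355.43 mOsm/kg ≈ 355.4 mOsm/kg
Osmolar gap = measured − calculated = 366 − 355.4 = 10.6 mOsm/kg

10.6 mOsm/kg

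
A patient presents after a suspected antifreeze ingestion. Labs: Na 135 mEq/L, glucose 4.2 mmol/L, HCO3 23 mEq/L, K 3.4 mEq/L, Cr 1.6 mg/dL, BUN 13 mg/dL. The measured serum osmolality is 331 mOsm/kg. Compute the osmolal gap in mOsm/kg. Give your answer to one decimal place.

Calculated osmolality = 2·Na + glucose + BUN/2.8
= 2·135 + 4.2 + 13/2.8
= 270 + 4.20 + 4.64
= 278.84 mOsm/kg ≈ 278.8 mOsm/kg
Osmolar gap = measured − calculated = 331 − 278.8 = 52.2 mOsm/kg

52.2 mOsm/kg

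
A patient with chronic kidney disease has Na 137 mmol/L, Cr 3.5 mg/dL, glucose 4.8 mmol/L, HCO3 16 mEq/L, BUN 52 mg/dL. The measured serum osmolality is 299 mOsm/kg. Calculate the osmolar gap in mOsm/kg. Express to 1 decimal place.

1.6 mOsm/kg

Calculated osmolality = 2·Na + glucose + BUN/2.8
= 2·137 + 4.8 + 52/2.8
= 274 + 4.80 + 18.57
= 297.37 mOsm/kg ≈ 297.4 mOsm/kg
Osmolar gap = measured − calculated = 299 − 297.4 = 1.6 mOsm/kg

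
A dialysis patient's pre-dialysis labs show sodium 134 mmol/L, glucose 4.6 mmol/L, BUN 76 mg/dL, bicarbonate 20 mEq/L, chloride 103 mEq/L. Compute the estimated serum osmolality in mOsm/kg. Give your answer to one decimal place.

299.7 mOsm/kg

Calculated osmolality = 2·Na + glucose + BUN/2.8
= 2·134 + 4.6 + 76/2.8
= 268 + 4.60 + 27.14
= 299.74 mOsm/kg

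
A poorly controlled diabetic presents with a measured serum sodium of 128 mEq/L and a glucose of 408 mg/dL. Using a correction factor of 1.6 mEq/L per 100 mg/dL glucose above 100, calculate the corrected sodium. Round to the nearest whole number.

Corrected Na = measured Na + 1.6 · (glucose − 100)/100
= 128 + 1.6 · (408 − 100)/100
= 128 + 4.9
= 132.9 mEq/L

133 mEq/L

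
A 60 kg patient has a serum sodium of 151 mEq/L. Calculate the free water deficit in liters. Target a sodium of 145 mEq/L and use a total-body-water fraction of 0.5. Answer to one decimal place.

1.2 L

TBW = 0.5 · 60 = 30 L
Free water deficit = TBW · (Na/145 − 1)
= 30 · (151/145 − 1)
= 30 · 0.0414
= 1.24 L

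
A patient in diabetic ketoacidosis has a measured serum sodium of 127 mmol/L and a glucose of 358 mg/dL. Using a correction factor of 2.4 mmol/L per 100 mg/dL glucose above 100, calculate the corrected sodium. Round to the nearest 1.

Corrected Na = measured Na + 2.4 · (glucose − 100)/100
= 127 + 2.4 · (358 − 100)/100
= 127 + 6.2
= 133.2 mmol/L

133 mmol/L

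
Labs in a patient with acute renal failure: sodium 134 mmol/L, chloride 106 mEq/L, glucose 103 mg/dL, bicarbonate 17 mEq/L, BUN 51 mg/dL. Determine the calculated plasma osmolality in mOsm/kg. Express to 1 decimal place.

Calculated osmolality = 2·Na + glucose/18 + BUN/2.8
= 2·134 + 103/18 + 51/2.8
= 268 + 5.72 + 18.21
= 291.93 mOsm/kg

291.9 mOsm/kg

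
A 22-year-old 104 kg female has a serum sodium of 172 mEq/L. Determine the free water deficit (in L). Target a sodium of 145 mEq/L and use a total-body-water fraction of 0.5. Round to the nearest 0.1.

9.7 L

TBW = 0.5 · 104 = 52 L
Free water deficit = TBW · (Na/145 − 1)
= 52 · (172/145 − 1)
= 52 · 0.1862
= 9.68 L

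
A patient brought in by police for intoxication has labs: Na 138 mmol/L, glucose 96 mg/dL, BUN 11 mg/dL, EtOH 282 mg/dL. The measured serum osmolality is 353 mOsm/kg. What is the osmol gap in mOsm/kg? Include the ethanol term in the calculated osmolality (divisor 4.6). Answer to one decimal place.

6.4 mOsm/kg

Calculated osmolality = 2·Na + glucose/18 + BUN/2.8 + ethanol/4.6
= 2·138 + 96/18 + 11/2.8 + 282/4.6
= 276 + 5.33 + 3.93 + 61.30
= 346.56 mOsm/kg ≈ 346.6 mOsm/kg
Osmolar gap = measured − calculated = 353 − 346.6 = 6.4 mOsm/kg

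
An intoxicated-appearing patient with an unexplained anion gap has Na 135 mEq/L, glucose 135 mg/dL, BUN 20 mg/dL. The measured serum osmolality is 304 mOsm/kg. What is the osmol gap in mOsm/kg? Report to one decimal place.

Calculated osmolality = 2·Na + glucose/18 + BUN/2.8
= 2·135 + 135/18 + 20/2.8
= 270 + 7.50 + 7.14
= 284.64 mOsm/kg ≈ 284.6 mOsm/kg
Osmolar gap = measured − calculated = 304 − 284.6 = 19.4 mOsm/kg

19.4 mOsm/kg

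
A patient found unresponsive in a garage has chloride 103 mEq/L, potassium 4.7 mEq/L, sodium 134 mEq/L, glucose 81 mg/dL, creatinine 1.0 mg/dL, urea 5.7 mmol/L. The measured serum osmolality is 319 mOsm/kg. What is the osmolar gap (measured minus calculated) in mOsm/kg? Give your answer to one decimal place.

Calculated osmolality = 2·Na + glucose/18 + urea
= 2·134 + 81/18 + 5.7
= 268 + 4.50 + 5.70
= 278.2 mOsm/kg ≈ 278.2 mOsm/kg
Osmolar gap = measured − calculated = 319 − 278.2 = 40.8 mOsm/kg

40.8 mOsm/kg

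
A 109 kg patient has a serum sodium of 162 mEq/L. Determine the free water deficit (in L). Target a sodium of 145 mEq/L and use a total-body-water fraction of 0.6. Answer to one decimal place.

7.7 L

TBW = 0.6 · 109 = 65.4 L
Free water deficit = TBW · (Na/145 − 1)
= 65.4 · (162/145 − 1)
= 65.4 · 0.1172
= 7.66 L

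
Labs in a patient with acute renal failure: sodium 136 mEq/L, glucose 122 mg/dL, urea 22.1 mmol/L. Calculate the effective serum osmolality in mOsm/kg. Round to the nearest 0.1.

278.8 mOsm/kg

Effective osmolality excludes urea (freely permeant across cell membranes):
2·Na + glucose/18
= 2·136 + 122/18
= 272 + 6.78
= 278.78 mOsm/kg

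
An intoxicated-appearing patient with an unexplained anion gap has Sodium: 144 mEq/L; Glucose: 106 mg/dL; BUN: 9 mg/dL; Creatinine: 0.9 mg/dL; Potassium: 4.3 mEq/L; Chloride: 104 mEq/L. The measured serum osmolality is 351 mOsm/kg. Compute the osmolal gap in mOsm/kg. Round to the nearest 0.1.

53.9 mOsm/kg

Calculated osmolality = 2·Na + glucose/18 + BUN/2.8
= 2·144 + 106/18 + 9/2.8
= 288 + 5.89 + 3.21
= 297.1 mOsm/kg ≈ 297.1 mOsm/kg
Osmolar gap = measured − calculated = 351 − 297.1 = 53.9 mOsm/kg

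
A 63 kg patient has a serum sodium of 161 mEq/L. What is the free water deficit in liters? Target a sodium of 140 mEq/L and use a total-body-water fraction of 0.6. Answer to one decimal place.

TBW = 0.6 · 63 = 37.8 L
Free water deficit = TBW · (Na/140 − 1)
= 37.8 · (161/140 − 1)
= 37.8 · 0.15
= 5.67 L

5.7 L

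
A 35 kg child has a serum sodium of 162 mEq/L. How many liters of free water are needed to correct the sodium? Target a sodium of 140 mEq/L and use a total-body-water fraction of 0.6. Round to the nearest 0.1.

3.3 L

TBW = 0.6 · 35 = 21 L
Free water deficit = TBW · (Na/140 − 1)
= 21 · (162/140 − 1)
= 21 · 0.1571
= 3.3 L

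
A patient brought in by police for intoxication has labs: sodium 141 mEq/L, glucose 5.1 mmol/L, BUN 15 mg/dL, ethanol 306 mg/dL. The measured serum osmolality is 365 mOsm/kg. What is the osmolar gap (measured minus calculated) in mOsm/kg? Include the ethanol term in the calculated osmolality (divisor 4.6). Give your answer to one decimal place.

6.0 mOsm/kg

Calculated osmolality = 2·Na + glucose + BUN/2.8 + ethanol/4.6
= 2·141 + 5.1 + 15/2.8 + 306/4.6
= 282 + 5.10 + 5.36 + 66.52
= 358.98 mOsm/kg ≈ 359.0 mOsm/kg
Osmolar gap = measured − calculated = 365 − 359.0 = 6.0 mOsm/kg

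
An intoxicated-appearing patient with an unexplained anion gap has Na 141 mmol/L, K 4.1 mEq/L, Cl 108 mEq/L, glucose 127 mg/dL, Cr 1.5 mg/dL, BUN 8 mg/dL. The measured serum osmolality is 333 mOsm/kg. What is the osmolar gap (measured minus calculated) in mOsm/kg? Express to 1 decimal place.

Calculated osmolality = 2·Na + glucose/18 + BUN/2.8
= 2·141 + 127/18 + 8/2.8
= 282 + 7.06 + 2.86
= 291.92 mOsm/kg ≈ 291.9 mOsm/kg
Osmolar gap = measured − calculated = 333 − 291.9 = 41.1 mOsm/kg

41.1 mOsm/kg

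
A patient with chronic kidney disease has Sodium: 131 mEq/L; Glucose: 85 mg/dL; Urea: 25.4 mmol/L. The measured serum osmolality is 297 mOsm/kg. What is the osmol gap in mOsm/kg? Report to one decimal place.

Calculated osmolality = 2·Na + glucose/18 + urea
= 2·131 + 85/18 + 25.4
= 262 + 4.72 + 25.40
= 292.12 mOsm/kg ≈ 292.1 mOsm/kg
Osmolar gap = measured − calculated = 297 − 292.1 = 4.9 mOsm/kg

4.9 mOsm/kg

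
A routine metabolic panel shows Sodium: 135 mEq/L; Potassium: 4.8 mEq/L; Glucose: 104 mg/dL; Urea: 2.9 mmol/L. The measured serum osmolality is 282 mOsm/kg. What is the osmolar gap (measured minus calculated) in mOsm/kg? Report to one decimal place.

3.3 mOsm/kg

Calculated osmolality = 2·Na + glucose/18 + urea
= 2·135 + 104/18 + 2.9
= 270 + 5.78 + 2.90
= 278.68 mOsm/kg ≈ 278.7 mOsm/kg
Osmolar gap = measured − calculated = 282 − 278.7 = 3.3 mOsm/kg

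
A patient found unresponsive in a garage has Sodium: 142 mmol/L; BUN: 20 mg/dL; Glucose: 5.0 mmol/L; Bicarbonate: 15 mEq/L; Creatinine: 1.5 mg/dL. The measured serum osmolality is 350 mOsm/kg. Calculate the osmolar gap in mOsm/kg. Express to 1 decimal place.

Calculated osmolality = 2·Na + glucose + BUN/2.8
= 2·142 + 5 + 20/2.8
= 284 + 5 + 7.14
= 296.14 mOsm/kg ≈ 296.1 mOsm/kg
Osmolar gap = measured − calculated = 350 − 296.1 = 53.9 mOsm/kg

53.9 mOsm/kg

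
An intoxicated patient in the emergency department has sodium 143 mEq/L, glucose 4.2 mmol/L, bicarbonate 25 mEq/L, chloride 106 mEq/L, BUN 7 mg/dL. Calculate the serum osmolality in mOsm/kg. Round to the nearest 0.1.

292.7 mOsm/kg

Calculated osmolality = 2·Na + glucose + BUN/2.8
= 2·143 + 4.2 + 7/2.8
= 286 + 4.20 + 2.50
= 292.7 mOsm/kg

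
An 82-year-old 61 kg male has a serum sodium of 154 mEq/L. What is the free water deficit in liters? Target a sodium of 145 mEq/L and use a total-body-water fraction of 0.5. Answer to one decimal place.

TBW = 0.5 · 61 = 30.5 L
Free water deficit = TBW · (Na/145 − 1)
= 30.5 · (154/145 − 1)
= 30.5 · 0.0621
= 1.89 L

1.9 L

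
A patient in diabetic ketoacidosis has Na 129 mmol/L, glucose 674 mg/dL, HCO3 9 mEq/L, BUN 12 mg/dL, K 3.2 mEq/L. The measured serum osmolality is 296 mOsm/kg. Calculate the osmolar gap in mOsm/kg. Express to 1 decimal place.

Calculated osmolality = 2·Na + glucose/18 + BUN/2.8
= 2·129 + 674/18 + 12/2.8
= 258 + 37.44 + 4.29
= 299.73 mOsm/kg ≈ 299.7 mOsm/kg
Osmolar gap = measured − calculated = 296 − 299.7 = -3.7 mOsm/kg

-3.7 mOsm/kg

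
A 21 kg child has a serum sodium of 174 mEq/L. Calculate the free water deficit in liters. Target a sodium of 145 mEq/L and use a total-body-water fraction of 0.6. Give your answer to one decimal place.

2.5 L

TBW = 0.6 · 21 = 12.6 L
Free water deficit = TBW · (Na/145 − 1)
= 12.6 · (174/145 − 1)
= 12.6 · 0.2
= 2.52 L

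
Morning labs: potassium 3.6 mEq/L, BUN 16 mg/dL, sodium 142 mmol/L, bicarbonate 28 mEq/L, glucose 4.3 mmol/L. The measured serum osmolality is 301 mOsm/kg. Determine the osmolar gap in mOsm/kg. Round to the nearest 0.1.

7.0 mOsm/kg

Calculated osmolality = 2·Na + glucose + BUN/2.8
= 2·142 + 4.3 + 16/2.8
= 284 + 4.30 + 5.71
= 294.01 mOsm/kg ≈ 294.0 mOsm/kg
Osmolar gap = measured − calculated = 301 − 294.0 = 7.0 mOsm/kg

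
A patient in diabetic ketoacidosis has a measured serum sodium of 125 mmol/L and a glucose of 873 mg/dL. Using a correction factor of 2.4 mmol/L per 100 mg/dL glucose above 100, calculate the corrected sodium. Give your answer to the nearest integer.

144 mmol/L

Corrected Na = measured Na + 2.4 · (glucose − 100)/100
= 125 + 2.4 · (873 − 100)/100
= 125 + 18.6
= 143.6 mmol/L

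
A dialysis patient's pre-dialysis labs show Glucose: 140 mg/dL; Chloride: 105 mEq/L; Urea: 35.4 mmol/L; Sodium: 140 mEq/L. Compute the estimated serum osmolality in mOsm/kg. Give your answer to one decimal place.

323.2 mOsm/kg

Calculated osmolality = 2·Na + glucose/18 + urea
= 2·140 + 140/18 + 35.4
= 280 + 7.78 + 35.40
= 323.18 mOsm/kg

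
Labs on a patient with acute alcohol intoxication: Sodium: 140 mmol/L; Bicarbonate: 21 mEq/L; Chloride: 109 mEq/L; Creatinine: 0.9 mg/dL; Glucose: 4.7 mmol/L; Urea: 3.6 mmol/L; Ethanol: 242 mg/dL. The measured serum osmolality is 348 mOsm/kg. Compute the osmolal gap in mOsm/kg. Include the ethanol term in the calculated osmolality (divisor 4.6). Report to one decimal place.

Calculated osmolality = 2·Na + glucose + urea + ethanol/4.6
= 2·140 + 4.7 + 3.6 + 242/4.6
= 280 + 4.70 + 3.60 + 52.61
= 340.91 mOsm/kg ≈ 340.9 mOsm/kg
Osmolar gap = measured − calculated = 348 − 340.9 = 7.1 mOsm/kg

7.1 mOsm/kg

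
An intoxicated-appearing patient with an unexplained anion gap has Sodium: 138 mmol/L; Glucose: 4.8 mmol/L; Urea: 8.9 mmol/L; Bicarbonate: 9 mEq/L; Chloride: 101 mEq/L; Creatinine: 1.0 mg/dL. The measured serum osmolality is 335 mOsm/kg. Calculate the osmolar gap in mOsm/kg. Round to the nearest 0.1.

Calculated osmolality = 2·Na + glucose + urea
= 2·138 + 4.8 + 8.9
= 276 + 4.80 + 8.90
= 289.7 mOsm/kg ≈ 289.7 mOsm/kg
Osmolar gap = measured − calculated = 335 − 289.7 = 45.3 mOsm/kg

45.3 mOsm/kg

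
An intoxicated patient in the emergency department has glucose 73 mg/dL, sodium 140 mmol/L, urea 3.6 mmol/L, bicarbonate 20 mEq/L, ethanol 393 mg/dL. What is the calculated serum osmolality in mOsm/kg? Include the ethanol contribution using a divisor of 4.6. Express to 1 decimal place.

373.1 mOsm/kg

Calculated osmolality = 2·Na + glucose/18 + urea + ethanol/4.6
= 2·140 + 73/18 + 3.6 + 393/4.6
= 280 + 4.06 + 3.60 + 85.43
= 373.09 mOsm/kg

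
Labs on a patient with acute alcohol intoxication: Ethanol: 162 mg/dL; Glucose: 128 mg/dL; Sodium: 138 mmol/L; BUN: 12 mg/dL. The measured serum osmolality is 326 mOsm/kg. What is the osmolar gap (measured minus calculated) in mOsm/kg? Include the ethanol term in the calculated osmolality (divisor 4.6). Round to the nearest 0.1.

Calculated osmolality = 2·Na + glucose/18 + BUN/2.8 + ethanol/4.6
= 2·138 + 128/18 + 12/2.8 + 162/4.6
= 276 + 7.11 + 4.29 + 35.22
= 322.62 mOsm/kg ≈ 322.6 mOsm/kg
Osmolar gap = measured − calculated = 326 − 322.6 = 3.4 mOsm/kg

3.4 mOsm/kg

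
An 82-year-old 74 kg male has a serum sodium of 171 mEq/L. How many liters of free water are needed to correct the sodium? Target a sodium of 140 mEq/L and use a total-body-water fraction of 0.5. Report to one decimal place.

8.2 L

TBW = 0.5 · 74 = 37 L
Free water deficit = TBW · (Na/140 − 1)
= 37 · (171/140 − 1)
= 37 · 0.2214
= 8.19 L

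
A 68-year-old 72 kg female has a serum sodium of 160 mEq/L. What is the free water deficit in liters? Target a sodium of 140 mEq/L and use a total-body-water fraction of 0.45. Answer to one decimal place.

4.6 L

TBW = 0.45 · 72 = 32.4 L
Free water deficit = TBW · (Na/140 − 1)
= 32.4 · (160/140 − 1)
= 32.4 · 0.1429
= 4.63 L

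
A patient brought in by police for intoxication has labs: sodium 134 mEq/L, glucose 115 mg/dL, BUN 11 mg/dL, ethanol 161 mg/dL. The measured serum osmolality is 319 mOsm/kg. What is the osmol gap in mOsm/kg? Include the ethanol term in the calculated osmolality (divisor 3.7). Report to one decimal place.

Calculated osmolality = 2·Na + glucose/18 + BUN/2.8 + ethanol/3.7
= 2·134 + 115/18 + 11/2.8 + 161/3.7
= 268 + 6.39 + 3.93 + 43.51
= 321.83 mOsm/kg ≈ 321.8 mOsm/kg
Osmolar gap = measured − calculated = 319 − 321.8 = -2.8 mOsm/kg

-2.8 mOsm/kg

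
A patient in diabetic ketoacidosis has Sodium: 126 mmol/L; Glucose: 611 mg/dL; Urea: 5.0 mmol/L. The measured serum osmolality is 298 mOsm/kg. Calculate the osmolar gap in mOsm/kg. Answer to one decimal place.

Calculated osmolality = 2·Na + glucose/18 + urea
= 2·126 + 611/18 + 5
= 252 + 33.94 + 5
= 290.94 mOsm/kg ≈ 290.9 mOsm/kg
Osmolar gap = measured − calculated = 298 − 290.9 = 7.1 mOsm/kg

7.1 mOsm/kg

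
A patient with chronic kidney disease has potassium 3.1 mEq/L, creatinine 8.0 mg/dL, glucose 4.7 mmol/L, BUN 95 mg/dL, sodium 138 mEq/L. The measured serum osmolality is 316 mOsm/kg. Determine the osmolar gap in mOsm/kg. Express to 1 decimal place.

1.4 mOsm/kg

Calculated osmolality = 2·Na + glucose + BUN/2.8
= 2·138 + 4.7 + 95/2.8
= 276 + 4.70 + 33.93
= 314.63 mOsm/kg ≈ 314.6 mOsm/kg
Osmolar gap = measured − calculated = 316 − 314.6 = 1.4 mOsm/kg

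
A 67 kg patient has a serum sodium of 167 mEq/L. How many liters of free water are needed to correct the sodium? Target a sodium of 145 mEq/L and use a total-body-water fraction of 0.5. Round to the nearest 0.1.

TBW = 0.5 · 67 = 33.5 L
Free water deficit = TBW · (Na/145 − 1)
= 33.5 · (167/145 − 1)
= 33.5 · 0.1517
= 5.08 L

5.1 L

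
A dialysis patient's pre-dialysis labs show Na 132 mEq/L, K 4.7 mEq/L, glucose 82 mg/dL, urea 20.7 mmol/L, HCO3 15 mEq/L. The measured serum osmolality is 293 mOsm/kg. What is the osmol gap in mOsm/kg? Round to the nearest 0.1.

Calculated osmolality = 2·Na + glucose/18 + urea
= 2·132 + 82/18 + 20.7
= 264 + 4.56 + 20.70
= 289.26 mOsm/kg ≈ 289.3 mOsm/kg
Osmolar gap = measured − calculated = 293 − 289.3 = 3.7 mOsm/kg

3.7 mOsm/kg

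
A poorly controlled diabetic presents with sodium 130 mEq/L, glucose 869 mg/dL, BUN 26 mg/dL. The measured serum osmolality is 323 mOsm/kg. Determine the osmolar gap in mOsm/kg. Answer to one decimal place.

5.4 mOsm/kg

Calculated osmolality = 2·Na + glucose/18 + BUN/2.8
= 2·130 + 869/18 + 26/2.8
= 260 + 48.28 + 9.29
= 317.57 mOsm/kg ≈ 317.6 mOsm/kg
Osmolar gap = measured − calculated = 323 − 317.6 = 5.4 mOsm/kg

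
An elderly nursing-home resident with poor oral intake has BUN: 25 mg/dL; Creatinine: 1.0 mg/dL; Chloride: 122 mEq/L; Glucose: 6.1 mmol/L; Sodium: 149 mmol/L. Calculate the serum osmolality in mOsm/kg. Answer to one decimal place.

313.0 mOsm/kg

Calculated osmolality = 2·Na + glucose + BUN/2.8
= 2·149 + 6.1 + 25/2.8
= 298 + 6.10 + 8.93
= 313.03 mOsm/kg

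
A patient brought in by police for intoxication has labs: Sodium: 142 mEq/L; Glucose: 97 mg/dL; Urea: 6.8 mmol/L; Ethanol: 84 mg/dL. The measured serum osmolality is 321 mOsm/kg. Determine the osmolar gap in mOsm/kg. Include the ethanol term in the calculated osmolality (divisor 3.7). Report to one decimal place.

2.1 mOsm/kg

Calculated osmolality = 2·Na + glucose/18 + urea + ethanol/3.7
= 2·142 + 97/18 + 6.8 + 84/3.7
= 284 + 5.39 + 6.80 + 22.70
= 318.89 mOsm/kg ≈ 318.9 mOsm/kg
Osmolar gap = measured − calculated = 321 − 318.9 = 2.1 mOsm/kg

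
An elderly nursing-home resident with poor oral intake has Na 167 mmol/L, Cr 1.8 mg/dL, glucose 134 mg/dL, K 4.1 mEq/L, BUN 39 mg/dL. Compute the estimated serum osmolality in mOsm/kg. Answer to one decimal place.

Calculated osmolality = 2·Na + glucose/18 + BUN/2.8
= 2·167 + 134/18 + 39/2.8
= 334 + 7.44 + 13.93
= 355.37 mOsm/kg

355.4 mOsm/kg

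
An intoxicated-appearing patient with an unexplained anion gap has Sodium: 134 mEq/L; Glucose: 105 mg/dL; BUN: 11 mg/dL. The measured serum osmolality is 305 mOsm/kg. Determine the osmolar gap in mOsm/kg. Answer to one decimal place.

Calculated osmolality = 2·Na + glucose/18 + BUN/2.8
= 2·134 + 105/18 + 11/2.8
= 268 + 5.83 + 3.93
= 277.76 mOsm/kg ≈ 277.8 mOsm/kg
Osmolar gap = measured − calculated = 305 − 277.8 = 27.2 mOsm/kg

27.2 mOsm/kg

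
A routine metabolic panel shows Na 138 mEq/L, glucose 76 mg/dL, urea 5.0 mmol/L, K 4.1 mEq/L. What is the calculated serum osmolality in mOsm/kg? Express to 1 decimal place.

Calculated osmolality = 2·Na + glucose/18 + urea
= 2·138 + 76/18 + 5
= 276 + 4.22 + 5
= 285.22 mOsm/kg

285.2 mOsm/kg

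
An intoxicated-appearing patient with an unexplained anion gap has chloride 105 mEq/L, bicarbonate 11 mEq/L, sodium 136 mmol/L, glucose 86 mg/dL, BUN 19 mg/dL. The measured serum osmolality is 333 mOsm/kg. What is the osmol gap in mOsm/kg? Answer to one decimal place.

Calculated osmolality = 2·Na + glucose/18 + BUN/2.8
= 2·136 + 86/18 + 19/2.8
= 272 + 4.78 + 6.79
= 283.57 mOsm/kg ≈ 283.6 mOsm/kg
Osmolar gap = measured − calculated = 333 − 283.6 = 49.4 mOsm/kg

49.4 mOsm/kg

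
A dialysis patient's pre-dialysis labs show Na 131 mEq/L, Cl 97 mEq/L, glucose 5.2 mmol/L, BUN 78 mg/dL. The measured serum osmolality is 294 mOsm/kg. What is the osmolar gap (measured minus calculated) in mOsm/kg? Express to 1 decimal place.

Calculated osmolality = 2·Na + glucose + BUN/2.8
= 2·131 + 5.2 + 78/2.8
= 262 + 5.20 + 27.86
= 295.06 mOsm/kg ≈ 295.1 mOsm/kg
Osmolar gap = measured − calculated = 294 − 295.1 = -1.1 mOsm/kg

-1.1 mOsm/kg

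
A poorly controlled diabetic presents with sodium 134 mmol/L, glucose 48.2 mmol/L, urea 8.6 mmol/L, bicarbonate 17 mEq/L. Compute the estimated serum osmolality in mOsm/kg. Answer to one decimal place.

324.8 mOsm/kg

Calculated osmolality = 2·Na + glucose + urea
= 2·134 + 48.2 + 8.6
= 268 + 48.20 + 8.60
= 324.8 mOsm/kg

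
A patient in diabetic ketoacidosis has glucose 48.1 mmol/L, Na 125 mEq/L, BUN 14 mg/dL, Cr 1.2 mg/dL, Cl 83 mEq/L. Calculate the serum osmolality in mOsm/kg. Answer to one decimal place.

Calculated osmolality = 2·Na + glucose + BUN/2.8
= 2·125 + 48.1 + 14/2.8
= 250 + 48.10 + 5
= 303.1 mOsm/kg

303.1 mOsm/kg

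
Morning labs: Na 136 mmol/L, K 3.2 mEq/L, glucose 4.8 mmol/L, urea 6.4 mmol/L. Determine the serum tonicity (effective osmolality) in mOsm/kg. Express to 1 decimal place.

276.8 mOsm/kg

Effective osmolality excludes urea (freely permeant across cell membranes):
2·Na + glucose
= 2·136 + 4.8
= 272 + 4.8
= 276.8 mOsm/kg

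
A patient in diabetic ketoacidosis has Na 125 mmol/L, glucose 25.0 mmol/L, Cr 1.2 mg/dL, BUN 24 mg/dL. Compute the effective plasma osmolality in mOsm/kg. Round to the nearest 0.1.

275.0 mOsm/kg

Effective osmolality excludes urea (freely permeant across cell membranes):
2·Na + glucose
= 2·125 + 25
= 250 + 25
= 275 mOsm/kg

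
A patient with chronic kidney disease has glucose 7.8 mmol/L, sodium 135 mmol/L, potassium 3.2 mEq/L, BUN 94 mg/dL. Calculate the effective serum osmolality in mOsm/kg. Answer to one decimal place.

277.8 mOsm/kg

Effective osmolality excludes urea (freely permeant across cell membranes):
2·Na + glucose
= 2·135 + 7.8
= 270 + 7.8
= 277.8 mOsm/kg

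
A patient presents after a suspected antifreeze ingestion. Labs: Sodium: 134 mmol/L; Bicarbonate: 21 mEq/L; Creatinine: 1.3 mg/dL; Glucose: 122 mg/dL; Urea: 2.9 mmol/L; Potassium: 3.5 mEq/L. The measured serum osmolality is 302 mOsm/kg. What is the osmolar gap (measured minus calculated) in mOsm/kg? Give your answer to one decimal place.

Calculated osmolality = 2·Na + glucose/18 + urea
= 2·134 + 122/18 + 2.9
= 268 + 6.78 + 2.90
= 277.68 mOsm/kg ≈ 277.7 mOsm/kg
Osmolar gap = measured − calculated = 302 − 277.7 = 24.3 mOsm/kg

24.3 mOsm/kg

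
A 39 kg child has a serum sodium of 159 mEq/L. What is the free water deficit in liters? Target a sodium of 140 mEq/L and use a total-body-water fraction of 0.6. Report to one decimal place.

3.2 L

TBW = 0.6 · 39 = 23.4 L
Free water deficit = TBW · (Na/140 − 1)
= 23.4 · (159/140 − 1)
= 23.4 · 0.1357
= 3.18 L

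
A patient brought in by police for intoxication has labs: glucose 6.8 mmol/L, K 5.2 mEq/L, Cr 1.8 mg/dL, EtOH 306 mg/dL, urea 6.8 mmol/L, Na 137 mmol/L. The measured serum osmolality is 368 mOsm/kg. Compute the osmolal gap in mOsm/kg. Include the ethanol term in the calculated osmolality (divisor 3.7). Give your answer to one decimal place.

-2.3 mOsm/kg

Calculated osmolality = 2·Na + glucose + urea + ethanol/3.7
= 2·137 + 6.8 + 6.8 + 306/3.7
= 274 + 6.80 + 6.80 + 82.70
= 370.3 mOsm/kg ≈ 370.3 mOsm/kg
Osmolar gap = measured − calculated = 368 − 370.3 = -2.3 mOsm/kg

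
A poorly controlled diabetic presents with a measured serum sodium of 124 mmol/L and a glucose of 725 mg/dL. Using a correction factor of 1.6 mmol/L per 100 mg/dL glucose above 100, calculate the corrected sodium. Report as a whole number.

134 mmol/L

Corrected Na = measured Na + 1.6 · (glucose − 100)/100
= 124 + 1.6 · (725 − 100)/100
= 124 + 10
= 134 mmol/L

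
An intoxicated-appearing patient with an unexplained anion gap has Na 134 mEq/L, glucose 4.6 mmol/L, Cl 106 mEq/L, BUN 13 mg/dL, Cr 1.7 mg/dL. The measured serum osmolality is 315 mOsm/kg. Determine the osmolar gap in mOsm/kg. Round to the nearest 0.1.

37.8 mOsm/kg

Calculated osmolality = 2·Na + glucose + BUN/2.8
= 2·134 + 4.6 + 13/2.8
= 268 + 4.60 + 4.64
= 277.24 mOsm/kg ≈ 277.2 mOsm/kg
Osmolar gap = measured − calculated = 315 − 277.2 = 37.8 mOsm/kg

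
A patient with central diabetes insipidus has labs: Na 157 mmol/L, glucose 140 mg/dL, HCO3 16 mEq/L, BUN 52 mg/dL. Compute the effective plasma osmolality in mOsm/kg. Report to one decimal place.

Effective osmolality excludes urea (freely permeant across cell membranes):
2·Na + glucose/18
= 2·157 + 140/18
= 314 + 7.78
= 321.78 mOsm/kg

321.8 mOsm/kg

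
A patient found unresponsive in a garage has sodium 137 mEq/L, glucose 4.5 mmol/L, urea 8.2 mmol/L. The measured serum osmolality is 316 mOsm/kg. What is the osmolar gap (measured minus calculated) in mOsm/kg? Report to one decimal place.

Calculated osmolality = 2·Na + glucose + urea
= 2·137 + 4.5 + 8.2
= 274 + 4.50 + 8.20
= 286.7 mOsm/kg ≈ 286.7 mOsm/kg
Osmolar gap = measured − calculated = 316 − 286.7 = 29.3 mOsm/kg

29.3 mOsm/kg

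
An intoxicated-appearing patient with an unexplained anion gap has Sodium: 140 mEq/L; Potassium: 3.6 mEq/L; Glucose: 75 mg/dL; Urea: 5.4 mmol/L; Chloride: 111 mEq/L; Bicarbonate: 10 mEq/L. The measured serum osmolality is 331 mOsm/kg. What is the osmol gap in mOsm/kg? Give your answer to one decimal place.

Calculated osmolality = 2·Na + glucose/18 + urea
= 2·140 + 75/18 + 5.4
= 280 + 4.17 + 5.40
= 289.57 mOsm/kg ≈ 289.6 mOsm/kg
Osmolar gap = measured − calculated = 331 − 289.6 = 41.4 mOsm/kg

41.4 mOsm/kg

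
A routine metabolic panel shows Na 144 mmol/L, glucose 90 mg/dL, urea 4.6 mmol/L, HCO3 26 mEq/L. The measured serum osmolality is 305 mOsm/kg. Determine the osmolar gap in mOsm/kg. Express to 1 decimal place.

Calculated osmolality = 2·Na + glucose/18 + urea
= 2·144 + 90/18 + 4.6
= 288 + 5 + 4.60
= 297.6 mOsm/kg ≈ 297.6 mOsm/kg
Osmolar gap = measured − calculated = 305 − 297.6 = 7.4 mOsm/kg

7.4 mOsm/kg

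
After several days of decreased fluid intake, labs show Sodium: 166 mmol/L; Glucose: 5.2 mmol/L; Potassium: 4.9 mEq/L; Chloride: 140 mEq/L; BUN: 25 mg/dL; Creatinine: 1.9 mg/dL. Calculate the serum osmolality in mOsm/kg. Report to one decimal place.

Calculated osmolality = 2·Na + glucose + BUN/2.8
= 2·166 + 5.2 + 25/2.8
= 332 + 5.20 + 8.93
= 346.13 mOsm/kg

346.1 mOsm/kg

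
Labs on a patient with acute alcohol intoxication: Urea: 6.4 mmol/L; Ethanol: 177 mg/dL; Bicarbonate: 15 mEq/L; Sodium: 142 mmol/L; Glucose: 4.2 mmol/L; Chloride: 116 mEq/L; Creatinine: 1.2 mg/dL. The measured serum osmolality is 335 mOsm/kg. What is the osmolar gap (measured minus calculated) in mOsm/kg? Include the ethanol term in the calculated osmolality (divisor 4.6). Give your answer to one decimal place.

Calculated osmolality = 2·Na + glucose + urea + ethanol/4.6
= 2·142 + 4.2 + 6.4 + 177/4.6
= 284 + 4.20 + 6.40 + 38.48
= 333.08 mOsm/kg ≈ 333.1 mOsm/kg
Osmolar gap = measured − calculated = 335 − 333.1 = 1.9 mOsm/kg

1.9 mOsm/kg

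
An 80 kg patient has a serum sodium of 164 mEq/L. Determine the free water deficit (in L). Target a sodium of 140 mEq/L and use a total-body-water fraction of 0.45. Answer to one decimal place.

TBW = 0.45 · 80 = 36 L
Free water deficit = TBW · (Na/140 − 1)
= 36 · (164/140 − 1)
= 36 · 0.1714
= 6.17 L

6.2 L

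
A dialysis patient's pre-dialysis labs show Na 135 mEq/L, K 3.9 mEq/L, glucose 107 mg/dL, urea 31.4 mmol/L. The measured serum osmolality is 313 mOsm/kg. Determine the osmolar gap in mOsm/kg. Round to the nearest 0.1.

5.7 mOsm/kg

Calculated osmolality = 2·Na + glucose/18 + urea
= 2·135 + 107/18 + 31.4
= 270 + 5.94 + 31.40
= 307.34 mOsm/kg ≈ 307.3 mOsm/kg
Osmolar gap = measured − calculated = 313 − 307.3 = 5.7 mOsm/kg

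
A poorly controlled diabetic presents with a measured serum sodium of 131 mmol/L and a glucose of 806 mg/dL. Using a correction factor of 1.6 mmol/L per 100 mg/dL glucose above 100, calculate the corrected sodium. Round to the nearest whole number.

Corrected Na = measured Na + 1.6 · (glucose − 100)/100
= 131 + 1.6 · (806 − 100)/100
= 131 + 11.3
= 142.3 mmol/L

142 mmol/L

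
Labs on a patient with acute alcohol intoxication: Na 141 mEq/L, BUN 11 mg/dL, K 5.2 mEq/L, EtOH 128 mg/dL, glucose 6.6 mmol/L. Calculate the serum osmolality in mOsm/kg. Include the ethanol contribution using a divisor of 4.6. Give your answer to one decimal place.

Calculated osmolality = 2·Na + glucose + BUN/2.8 + ethanol/4.6
= 2·141 + 6.6 + 11/2.8 + 128/4.6
= 282 + 6.60 + 3.93 + 27.83
= 320.36 mOsm/kg

320.4 mOsm/kg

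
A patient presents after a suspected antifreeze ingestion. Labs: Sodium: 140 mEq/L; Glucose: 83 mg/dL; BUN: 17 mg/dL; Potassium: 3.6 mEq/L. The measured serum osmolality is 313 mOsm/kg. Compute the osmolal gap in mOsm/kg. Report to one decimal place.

Calculated osmolality = 2·Na + glucose/18 + BUN/2.8
= 2·140 + 83/18 + 17/2.8
= 280 + 4.61 + 6.07
= 290.68 mOsm/kg ≈ 290.7 mOsm/kg
Osmolar gap = measured − calculated = 313 − 290.7 = 22.3 mOsm/kg

22.3 mOsm/kg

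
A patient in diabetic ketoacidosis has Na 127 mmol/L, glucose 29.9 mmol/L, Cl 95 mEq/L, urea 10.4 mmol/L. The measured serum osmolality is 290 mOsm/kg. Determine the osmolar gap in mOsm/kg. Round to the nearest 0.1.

-4.3 mOsm/kg

Calculated osmolality = 2·Na + glucose + urea
= 2·127 + 29.9 + 10.4
= 254 + 29.90 + 10.40
= 294.3 mOsm/kg ≈ 294.3 mOsm/kg
Osmolar gap = measured − calculated = 290 − 294.3 = -4.3 mOsm/kg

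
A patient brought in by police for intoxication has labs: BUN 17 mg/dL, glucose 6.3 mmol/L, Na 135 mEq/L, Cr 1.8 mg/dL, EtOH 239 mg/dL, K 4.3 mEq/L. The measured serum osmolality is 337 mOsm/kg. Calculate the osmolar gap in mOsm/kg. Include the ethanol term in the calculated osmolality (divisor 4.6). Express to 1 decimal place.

2.7 mOsm/kg

Calculated osmolality = 2·Na + glucose + BUN/2.8 + ethanol/4.6
= 2·135 + 6.3 + 17/2.8 + 239/4.6
= 270 + 6.30 + 6.07 + 51.96
= 334.33 mOsm/kg ≈ 334.3 mOsm/kg
Osmolar gap = measured − calculated = 337 − 334.3 = 2.7 mOsm/kg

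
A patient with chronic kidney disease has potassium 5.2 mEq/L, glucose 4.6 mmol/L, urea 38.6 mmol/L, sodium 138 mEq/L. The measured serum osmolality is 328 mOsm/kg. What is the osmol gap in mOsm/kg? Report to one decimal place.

8.8 mOsm/kg

Calculated osmolality = 2·Na + glucose + urea
= 2·138 + 4.6 + 38.6
= 276 + 4.60 + 38.60
= 319.2 mOsm/kg ≈ 319.2 mOsm/kg
Osmolar gap = measured − calculated = 328 − 319.2 = 8.8 mOsm/kg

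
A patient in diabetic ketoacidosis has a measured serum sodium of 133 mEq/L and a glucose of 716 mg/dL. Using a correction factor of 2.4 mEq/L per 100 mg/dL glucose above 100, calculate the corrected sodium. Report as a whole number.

148 mEq/L

Corrected Na = measured Na + 2.4 · (glucose − 100)/100
= 133 + 2.4 · (716 − 100)/100
= 133 + 14.8
= 147.8 mEq/L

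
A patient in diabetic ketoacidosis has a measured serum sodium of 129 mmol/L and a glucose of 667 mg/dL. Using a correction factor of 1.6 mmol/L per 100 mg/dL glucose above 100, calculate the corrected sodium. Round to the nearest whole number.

138 mmol/L

Corrected Na = measured Na + 1.6 · (glucose − 100)/100
= 129 + 1.6 · (667 − 100)/100
= 129 + 9.1
= 138.1 mmol/L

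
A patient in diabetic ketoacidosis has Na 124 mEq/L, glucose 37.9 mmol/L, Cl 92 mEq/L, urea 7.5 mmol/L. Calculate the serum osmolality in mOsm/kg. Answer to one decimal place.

293.4 mOsm/kg

Calculated osmolality = 2·Na + glucose + urea
= 2·124 + 37.9 + 7.5
= 248 + 37.90 + 7.50
= 293.4 mOsm/kg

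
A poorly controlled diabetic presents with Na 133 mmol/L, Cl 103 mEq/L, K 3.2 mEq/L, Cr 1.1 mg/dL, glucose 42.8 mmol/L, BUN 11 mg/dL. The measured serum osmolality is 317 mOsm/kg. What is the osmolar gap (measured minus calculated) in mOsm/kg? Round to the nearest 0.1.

Calculated osmolality = 2·Na + glucose + BUN/2.8
= 2·133 + 42.8 + 11/2.8
= 266 + 42.80 + 3.93
= 312.73 mOsm/kg ≈ 312.7 mOsm/kg
Osmolar gap = measured − calculated = 317 − 312.7 = 4.3 mOsm/kg

4.3 mOsm/kg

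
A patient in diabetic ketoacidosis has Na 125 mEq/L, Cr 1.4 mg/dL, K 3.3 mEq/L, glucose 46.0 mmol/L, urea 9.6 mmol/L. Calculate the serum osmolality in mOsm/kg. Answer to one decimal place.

305.6 mOsm/kg

Calculated osmolality = 2·Na + glucose + urea
= 2·125 + 46 + 9.6
= 250 + 46 + 9.60
= 305.6 mOsm/kg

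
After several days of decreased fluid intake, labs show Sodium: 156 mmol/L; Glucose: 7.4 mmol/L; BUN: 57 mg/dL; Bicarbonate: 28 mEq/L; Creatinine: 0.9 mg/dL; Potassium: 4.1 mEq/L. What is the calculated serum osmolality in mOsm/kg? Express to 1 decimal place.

339.8 mOsm/kg

Calculated osmolality = 2·Na + glucose + BUN/2.8
= 2·156 + 7.4 + 57/2.8
= 312 + 7.40 + 20.36
= 339.76 mOsm/kg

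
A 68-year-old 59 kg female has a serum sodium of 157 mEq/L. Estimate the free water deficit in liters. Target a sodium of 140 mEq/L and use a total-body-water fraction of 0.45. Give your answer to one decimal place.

TBW = 0.45 · 59 = 26.55 L
Free water deficit = TBW · (Na/140 − 1)
= 26.55 · (157/140 − 1)
= 26.55 · 0.1214
= 3.22 L

3.2 L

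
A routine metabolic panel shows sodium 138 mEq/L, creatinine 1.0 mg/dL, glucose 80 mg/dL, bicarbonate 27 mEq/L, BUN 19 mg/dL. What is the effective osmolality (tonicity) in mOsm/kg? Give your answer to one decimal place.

280.4 mOsm/kg

Effective osmolality excludes urea (freely permeant across cell membranes):
2·Na + glucose/18
= 2·138 + 80/18
= 276 + 4.44
= 280.44 mOsm/kg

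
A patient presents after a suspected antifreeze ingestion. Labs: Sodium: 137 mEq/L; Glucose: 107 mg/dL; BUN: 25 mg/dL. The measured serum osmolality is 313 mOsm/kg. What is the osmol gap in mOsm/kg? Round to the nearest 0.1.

Calculated osmolality = 2·Na + glucose/18 + BUN/2.8
= 2·137 + 107/18 + 25/2.8
= 274 + 5.94 + 8.93
= 288.87 mOsm/kg ≈ 288.9 mOsm/kg
Osmolar gap = measured − calculated = 313 − 288.9 = 24.1 mOsm/kg

24.1 mOsm/kg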